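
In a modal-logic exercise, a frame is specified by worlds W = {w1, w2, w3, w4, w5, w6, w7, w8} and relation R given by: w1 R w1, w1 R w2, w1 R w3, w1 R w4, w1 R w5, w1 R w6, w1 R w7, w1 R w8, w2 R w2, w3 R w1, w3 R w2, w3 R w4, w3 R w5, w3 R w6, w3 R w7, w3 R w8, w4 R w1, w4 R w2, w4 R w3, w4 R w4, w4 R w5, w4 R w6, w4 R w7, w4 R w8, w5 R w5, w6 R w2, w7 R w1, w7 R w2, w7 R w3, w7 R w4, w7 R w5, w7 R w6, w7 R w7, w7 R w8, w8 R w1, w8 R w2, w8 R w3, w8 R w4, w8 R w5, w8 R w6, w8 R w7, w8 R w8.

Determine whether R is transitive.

No

Transitive: no — w3 R w1 and w1 R w3, but not w3 R w3.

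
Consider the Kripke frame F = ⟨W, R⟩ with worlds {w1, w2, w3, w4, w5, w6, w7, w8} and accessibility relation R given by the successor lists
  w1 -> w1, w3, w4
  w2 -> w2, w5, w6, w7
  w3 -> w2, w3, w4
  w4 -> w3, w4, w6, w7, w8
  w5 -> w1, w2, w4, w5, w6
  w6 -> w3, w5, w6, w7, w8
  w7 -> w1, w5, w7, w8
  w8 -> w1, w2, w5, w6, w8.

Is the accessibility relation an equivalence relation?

Reflexive: yes — every world is R-related to itself.
Symmetric: no — w1 R w3 but not w3 R w1.
Transitive: no — w1 R w3 and w3 R w2, but not w1 R w2.
So R is not an equivalence relation.

No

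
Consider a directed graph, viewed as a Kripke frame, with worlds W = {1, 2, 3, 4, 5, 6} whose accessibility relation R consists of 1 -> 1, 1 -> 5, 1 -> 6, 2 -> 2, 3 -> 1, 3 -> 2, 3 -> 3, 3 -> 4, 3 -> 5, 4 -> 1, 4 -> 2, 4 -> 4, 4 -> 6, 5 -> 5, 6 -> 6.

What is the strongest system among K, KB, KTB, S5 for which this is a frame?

K

Symmetric (axiom B): no — 1 R 5 but not 5 R 1.
Reflexive (axiom T): yes — every world is R-related to itself.
Euclidean (axiom 5): no — 1 R 5 and 1 R 6, but not 5 R 6.
So F validates K; KB would additionally require R to be symmetric. The strongest is K.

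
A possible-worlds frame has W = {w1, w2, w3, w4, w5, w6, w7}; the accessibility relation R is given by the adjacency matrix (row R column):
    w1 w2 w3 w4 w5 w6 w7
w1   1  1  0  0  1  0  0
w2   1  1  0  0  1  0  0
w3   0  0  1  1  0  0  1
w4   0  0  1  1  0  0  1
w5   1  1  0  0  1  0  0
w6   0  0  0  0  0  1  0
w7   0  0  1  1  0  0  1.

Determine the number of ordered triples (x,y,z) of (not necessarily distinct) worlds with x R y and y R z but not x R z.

0

R is transitive; there are no such tuples.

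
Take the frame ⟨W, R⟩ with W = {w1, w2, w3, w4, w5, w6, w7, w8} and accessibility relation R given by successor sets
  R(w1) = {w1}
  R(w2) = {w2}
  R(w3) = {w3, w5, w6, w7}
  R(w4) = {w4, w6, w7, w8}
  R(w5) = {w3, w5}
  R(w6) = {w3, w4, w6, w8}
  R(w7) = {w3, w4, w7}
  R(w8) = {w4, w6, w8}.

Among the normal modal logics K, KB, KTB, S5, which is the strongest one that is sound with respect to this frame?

KTB

Symmetric (axiom B): yes — every pair in R has its reverse in R.
Reflexive (axiom T): yes — every world is R-related to itself.
Euclidean (axiom 5): no — w3 R w5 and w3 R w6, but not w5 R w6.
So F validates K, KB, KTB; S5 would additionally require R to be Euclidean. The strongest is KTB.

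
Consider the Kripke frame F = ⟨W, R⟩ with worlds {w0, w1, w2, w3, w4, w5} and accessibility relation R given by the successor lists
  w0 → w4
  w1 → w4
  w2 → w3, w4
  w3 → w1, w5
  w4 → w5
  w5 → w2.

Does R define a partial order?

No

Reflexive: no — w0 is not related to itself.
Transitive: no — w0 R w4 and w4 R w5, but not w0 R w5.
Antisymmetric: yes — no distinct pair is related both ways.
So R is not a partial order.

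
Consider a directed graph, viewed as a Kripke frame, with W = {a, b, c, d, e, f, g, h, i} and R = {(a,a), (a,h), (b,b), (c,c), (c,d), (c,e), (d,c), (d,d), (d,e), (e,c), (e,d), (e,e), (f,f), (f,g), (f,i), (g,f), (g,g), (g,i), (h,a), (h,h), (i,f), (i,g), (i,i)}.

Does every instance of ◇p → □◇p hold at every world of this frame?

Yes

The schema 5 characterises exactly the Euclidean frames.
Euclidean: yes — any two successors of a common world are R-related.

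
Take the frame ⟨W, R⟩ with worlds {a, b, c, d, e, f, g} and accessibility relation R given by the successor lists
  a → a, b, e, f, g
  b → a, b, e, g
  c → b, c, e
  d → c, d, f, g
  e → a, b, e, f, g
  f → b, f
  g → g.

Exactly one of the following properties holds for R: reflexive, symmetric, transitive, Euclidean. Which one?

Reflexive: yes — every world is R-related to itself.
Symmetric: no — a R f but not f R a.
Transitive: no — b R a and a R f, but not b R f.
Euclidean: no — a R b and a R f, but not b R f.
Only reflexive holds.

reflexive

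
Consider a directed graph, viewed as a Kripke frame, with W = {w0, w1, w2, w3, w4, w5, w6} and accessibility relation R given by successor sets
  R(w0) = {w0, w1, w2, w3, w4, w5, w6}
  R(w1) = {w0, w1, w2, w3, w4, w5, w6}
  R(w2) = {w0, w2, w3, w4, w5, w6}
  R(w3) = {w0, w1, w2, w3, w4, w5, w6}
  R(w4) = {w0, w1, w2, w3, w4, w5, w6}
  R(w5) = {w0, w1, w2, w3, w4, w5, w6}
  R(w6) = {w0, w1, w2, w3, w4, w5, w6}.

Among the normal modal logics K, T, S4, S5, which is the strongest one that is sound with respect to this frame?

T

Reflexive (axiom T): yes — every world is R-related to itself.
Transitive (axiom 4): no — w2 R w0 and w0 R w1, but not w2 R w1.
Euclidean (axiom 5): no — w0 R w2 and w0 R w1, but not w2 R w1.
So F validates K, T; S4 would additionally require R to be transitive. The strongest is T.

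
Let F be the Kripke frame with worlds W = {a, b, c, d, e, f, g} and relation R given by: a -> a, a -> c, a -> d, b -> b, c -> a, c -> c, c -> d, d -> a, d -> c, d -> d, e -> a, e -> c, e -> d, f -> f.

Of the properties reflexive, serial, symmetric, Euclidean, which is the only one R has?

Reflexive: no — e is not related to itself.
Serial: no — g has no R-successor.
Symmetric: no — e R a but not a R e.
Euclidean: yes — any two successors of a common world are R-related.
Only Euclidean holds.

Euclidean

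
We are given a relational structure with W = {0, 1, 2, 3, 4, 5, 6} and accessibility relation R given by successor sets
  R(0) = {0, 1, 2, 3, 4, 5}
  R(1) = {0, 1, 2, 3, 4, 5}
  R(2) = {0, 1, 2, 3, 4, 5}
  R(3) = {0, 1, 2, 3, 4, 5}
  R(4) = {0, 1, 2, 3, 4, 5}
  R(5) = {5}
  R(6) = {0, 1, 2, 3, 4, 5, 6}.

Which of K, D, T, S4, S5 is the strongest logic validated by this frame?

Serial (axiom D): yes — every world has a successor (e.g. 0 R 0).
Reflexive (axiom T): yes — every world is R-related to itself.
Transitive (axiom 4): yes — every two-step R-path is closed by a direct edge.
Euclidean (axiom 5): no — 0 R 5 and 0 R 1, but not 5 R 1.
So F validates K, D, T, S4; S5 would additionally require R to be Euclidean. The strongest is S4.

S4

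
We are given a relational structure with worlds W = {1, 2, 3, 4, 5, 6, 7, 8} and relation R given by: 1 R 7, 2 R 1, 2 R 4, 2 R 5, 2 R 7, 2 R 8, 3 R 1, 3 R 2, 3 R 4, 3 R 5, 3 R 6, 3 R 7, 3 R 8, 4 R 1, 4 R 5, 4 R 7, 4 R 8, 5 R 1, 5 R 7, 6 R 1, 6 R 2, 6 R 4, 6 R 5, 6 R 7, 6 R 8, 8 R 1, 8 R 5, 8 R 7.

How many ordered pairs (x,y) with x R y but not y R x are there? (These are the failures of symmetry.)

Enumerating: (1,7), (2,1), (2,4), (2,5), (2,7), (2,8), (3,1), (3,2), (3,4), (3,5), (3,6), (3,7), … and 16 more.
Total: 28.

28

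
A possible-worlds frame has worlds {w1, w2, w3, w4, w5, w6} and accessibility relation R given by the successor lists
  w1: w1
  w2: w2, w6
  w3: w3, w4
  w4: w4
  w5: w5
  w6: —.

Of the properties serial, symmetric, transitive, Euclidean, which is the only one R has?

transitive

Serial: no — w6 has no R-successor.
Symmetric: no — w2 R w6 but not w6 R w2.
Transitive: yes — every two-step R-path is closed by a direct edge.
Euclidean: no — w2 R w6 and w2 R w2, but not w6 R w2.
Only transitive holds.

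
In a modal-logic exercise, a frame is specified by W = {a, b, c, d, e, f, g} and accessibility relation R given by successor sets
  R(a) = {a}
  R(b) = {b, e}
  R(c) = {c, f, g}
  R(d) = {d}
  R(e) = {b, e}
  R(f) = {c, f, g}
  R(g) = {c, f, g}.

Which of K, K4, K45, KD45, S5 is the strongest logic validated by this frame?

S5

Transitive (axiom 4): yes — every two-step R-path is closed by a direct edge.
Euclidean (axiom 5): yes — any two successors of a common world are R-related.
Serial (axiom D): yes — every world has a successor (e.g. a R a).
Reflexive (axiom T): yes — every world is R-related to itself.
So F validates K, K4, K45, KD45, S5. The strongest is S5.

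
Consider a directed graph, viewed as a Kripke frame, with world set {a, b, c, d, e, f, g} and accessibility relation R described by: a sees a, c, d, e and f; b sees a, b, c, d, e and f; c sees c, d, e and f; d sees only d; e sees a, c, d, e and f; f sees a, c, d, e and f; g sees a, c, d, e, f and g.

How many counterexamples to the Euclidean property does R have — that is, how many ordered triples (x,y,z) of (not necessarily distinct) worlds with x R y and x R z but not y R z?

38

Enumerating: (a,c,a), (a,d,a), (a,d,c), (a,d,e), (a,d,f), (b,a,b), (b,c,a), (b,c,b), (b,d,a), (b,d,b), (b,d,c), (b,d,e), … and 26 more.
Total: 38.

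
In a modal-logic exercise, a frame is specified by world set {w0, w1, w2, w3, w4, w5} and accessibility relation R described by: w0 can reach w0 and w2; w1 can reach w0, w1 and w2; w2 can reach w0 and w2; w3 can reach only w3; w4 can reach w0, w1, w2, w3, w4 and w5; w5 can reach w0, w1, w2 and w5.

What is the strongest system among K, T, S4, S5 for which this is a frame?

S4

Reflexive (axiom T): yes — every world is R-related to itself.
Transitive (axiom 4): yes — every two-step R-path is closed by a direct edge.
Euclidean (axiom 5): no — w4 R w0 and w4 R w1, but not w0 R w1.
So F validates K, T, S4; S5 would additionally require R to be Euclidean. The strongest is S4.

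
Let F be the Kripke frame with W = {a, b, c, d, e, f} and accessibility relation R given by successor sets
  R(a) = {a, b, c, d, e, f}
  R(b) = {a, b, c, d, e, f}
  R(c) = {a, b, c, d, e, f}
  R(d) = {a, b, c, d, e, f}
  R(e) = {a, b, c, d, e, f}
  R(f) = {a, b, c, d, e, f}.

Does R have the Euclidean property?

Yes

Euclidean: yes — any two successors of a common world are R-related.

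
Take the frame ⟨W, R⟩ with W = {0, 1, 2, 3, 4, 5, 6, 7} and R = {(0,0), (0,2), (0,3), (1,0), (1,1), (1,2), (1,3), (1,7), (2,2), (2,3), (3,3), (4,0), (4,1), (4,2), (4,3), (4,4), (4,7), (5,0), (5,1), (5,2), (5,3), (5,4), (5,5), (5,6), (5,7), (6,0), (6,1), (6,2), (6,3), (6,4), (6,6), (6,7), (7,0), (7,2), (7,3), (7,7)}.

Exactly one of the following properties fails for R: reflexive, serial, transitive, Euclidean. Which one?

Reflexive: yes — every world is R-related to itself.
Serial: yes — every world has a successor (e.g. 0 R 0).
Transitive: yes — every two-step R-path is closed by a direct edge.
Euclidean: no — 0 R 3 and 0 R 2, but not 3 R 2.
Only Euclidean fails.

Euclidean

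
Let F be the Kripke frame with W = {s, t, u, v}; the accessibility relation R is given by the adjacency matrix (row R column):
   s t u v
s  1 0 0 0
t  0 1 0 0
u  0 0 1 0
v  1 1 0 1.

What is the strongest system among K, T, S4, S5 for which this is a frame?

Reflexive (axiom T): yes — every world is R-related to itself.
Transitive (axiom 4): yes — every two-step R-path is closed by a direct edge.
Euclidean (axiom 5): no — v R s and v R t, but not s R t.
So F validates K, T, S4; S5 would additionally require R to be Euclidean. The strongest is S4.

S4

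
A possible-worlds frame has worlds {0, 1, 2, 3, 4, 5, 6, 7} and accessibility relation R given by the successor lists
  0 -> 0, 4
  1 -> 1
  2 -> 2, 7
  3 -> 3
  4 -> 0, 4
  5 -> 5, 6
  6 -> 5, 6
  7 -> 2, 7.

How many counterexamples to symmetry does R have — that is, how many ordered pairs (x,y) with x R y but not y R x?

0

R is symmetric; there are no such tuples.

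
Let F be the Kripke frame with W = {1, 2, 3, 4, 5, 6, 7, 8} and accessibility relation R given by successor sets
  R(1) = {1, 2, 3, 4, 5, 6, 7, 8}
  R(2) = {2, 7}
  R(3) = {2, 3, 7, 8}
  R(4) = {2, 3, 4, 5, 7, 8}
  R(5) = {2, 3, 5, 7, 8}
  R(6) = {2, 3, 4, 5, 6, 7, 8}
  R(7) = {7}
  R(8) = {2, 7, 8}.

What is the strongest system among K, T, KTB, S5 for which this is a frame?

T

Reflexive (axiom T): yes — every world is R-related to itself.
Symmetric (axiom B): no — 1 R 2 but not 2 R 1.
Euclidean (axiom 5): no — 1 R 2 and 1 R 3, but not 2 R 3.
So F validates K, T; KTB would additionally require R to be symmetric. The strongest is T.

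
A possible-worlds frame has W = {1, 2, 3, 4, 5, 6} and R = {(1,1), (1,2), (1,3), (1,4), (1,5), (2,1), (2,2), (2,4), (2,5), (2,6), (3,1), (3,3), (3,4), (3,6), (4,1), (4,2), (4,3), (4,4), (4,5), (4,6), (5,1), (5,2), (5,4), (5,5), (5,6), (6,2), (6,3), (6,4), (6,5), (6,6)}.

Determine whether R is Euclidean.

No

Euclidean: no — 1 R 2 and 1 R 3, but not 2 R 3.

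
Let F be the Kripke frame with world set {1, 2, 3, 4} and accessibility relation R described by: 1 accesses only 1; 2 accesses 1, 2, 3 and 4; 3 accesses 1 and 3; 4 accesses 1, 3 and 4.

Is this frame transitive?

Yes

Transitive: yes — every two-step R-path is closed by a direct edge.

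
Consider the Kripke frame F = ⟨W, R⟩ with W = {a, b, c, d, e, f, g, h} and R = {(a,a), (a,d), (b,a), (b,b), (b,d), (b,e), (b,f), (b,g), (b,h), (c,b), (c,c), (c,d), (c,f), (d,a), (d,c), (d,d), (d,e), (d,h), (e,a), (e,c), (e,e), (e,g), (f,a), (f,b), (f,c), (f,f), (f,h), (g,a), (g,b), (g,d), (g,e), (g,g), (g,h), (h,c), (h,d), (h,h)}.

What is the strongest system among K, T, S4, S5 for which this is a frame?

Reflexive (axiom T): yes — every world is R-related to itself.
Transitive (axiom 4): no — a R d and d R c, but not a R c.
Euclidean (axiom 5): no — b R a and b R e, but not a R e.
So F validates K, T; S4 would additionally require R to be transitive. The strongest is T.

T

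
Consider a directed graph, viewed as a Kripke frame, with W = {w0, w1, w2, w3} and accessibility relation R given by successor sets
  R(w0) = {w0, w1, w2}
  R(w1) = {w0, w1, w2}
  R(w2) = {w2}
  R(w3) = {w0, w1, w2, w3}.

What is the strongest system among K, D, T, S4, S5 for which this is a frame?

Serial (axiom D): yes — every world has a successor (e.g. w0 R w0).
Reflexive (axiom T): yes — every world is R-related to itself.
Transitive (axiom 4): yes — every two-step R-path is closed by a direct edge.
Euclidean (axiom 5): no — w0 R w2 and w0 R w1, but not w2 R w1.
So F validates K, D, T, S4; S5 would additionally require R to be Euclidean. The strongest is S4.

S4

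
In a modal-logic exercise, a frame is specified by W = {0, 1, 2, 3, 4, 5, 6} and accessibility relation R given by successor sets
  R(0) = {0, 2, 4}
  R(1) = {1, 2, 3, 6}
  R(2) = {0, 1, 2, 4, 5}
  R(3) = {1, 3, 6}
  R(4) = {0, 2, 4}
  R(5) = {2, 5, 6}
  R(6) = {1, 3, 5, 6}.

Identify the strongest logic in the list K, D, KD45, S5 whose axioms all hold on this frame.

Serial (axiom D): yes — every world has a successor (e.g. 0 R 0).
Euclidean (axiom 5): no — 1 R 2 and 1 R 3, but not 2 R 3.
Transitive (axiom 4): no — 0 R 2 and 2 R 1, but not 0 R 1.
Reflexive (axiom T): yes — every world is R-related to itself.
So F validates K, D; KD45 would additionally require R to be Euclidean and transitive. The strongest is D.

D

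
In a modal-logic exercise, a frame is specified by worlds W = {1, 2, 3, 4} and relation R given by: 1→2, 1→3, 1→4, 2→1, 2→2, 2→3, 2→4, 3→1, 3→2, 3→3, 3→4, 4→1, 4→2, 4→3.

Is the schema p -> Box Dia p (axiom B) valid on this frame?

Yes

The schema B characterises exactly the symmetric frames.
Symmetric: yes — every pair in R has its reverse in R.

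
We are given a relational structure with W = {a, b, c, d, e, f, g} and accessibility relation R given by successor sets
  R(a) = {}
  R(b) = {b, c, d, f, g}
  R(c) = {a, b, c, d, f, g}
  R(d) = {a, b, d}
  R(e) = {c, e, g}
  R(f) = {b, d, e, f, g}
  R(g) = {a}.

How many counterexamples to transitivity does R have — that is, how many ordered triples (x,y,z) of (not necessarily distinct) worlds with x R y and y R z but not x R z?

17

Enumerating: (b,c,a), (b,d,a), (b,f,e), (b,g,a), (c,f,e), (d,b,c), (d,b,f), (d,b,g), (e,c,a), (e,c,b), (e,c,d), (e,c,f), (e,g,a), (f,b,c), (f,d,a), (f,e,c), (f,g,a).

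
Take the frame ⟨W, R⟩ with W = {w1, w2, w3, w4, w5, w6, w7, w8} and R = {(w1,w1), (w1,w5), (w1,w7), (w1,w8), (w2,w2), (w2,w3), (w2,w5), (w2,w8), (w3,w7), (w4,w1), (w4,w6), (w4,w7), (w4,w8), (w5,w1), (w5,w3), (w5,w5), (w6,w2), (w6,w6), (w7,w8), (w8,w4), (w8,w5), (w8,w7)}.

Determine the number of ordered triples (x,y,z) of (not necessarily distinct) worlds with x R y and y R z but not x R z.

Enumerating: (w1,w5,w3), (w1,w8,w4), (w2,w3,w7), (w2,w5,w1), (w2,w8,w4), (w2,w8,w7), (w3,w7,w8), (w4,w1,w5), (w4,w6,w2), (w4,w8,w4), (w4,w8,w5), (w5,w1,w7), … and 14 more.
Total: 26.

26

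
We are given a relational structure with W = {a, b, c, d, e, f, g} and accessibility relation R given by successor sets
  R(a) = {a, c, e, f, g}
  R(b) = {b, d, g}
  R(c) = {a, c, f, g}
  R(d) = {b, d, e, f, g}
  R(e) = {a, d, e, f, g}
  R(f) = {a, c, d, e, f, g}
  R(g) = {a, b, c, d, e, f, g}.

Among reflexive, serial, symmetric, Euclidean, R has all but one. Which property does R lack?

Reflexive: yes — every world is R-related to itself.
Serial: yes — every world has a successor (e.g. a R a).
Symmetric: yes — every pair in R has its reverse in R.
Euclidean: no — a R c and a R e, but not c R e.
Only Euclidean fails.

Euclidean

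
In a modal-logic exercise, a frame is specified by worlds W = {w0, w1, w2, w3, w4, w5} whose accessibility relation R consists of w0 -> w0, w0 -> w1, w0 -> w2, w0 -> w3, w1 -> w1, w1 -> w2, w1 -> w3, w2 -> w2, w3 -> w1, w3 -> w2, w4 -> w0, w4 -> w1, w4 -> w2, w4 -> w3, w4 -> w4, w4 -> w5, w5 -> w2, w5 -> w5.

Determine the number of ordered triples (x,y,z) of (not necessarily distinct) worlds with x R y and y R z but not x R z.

1

Enumerating: (w3,w1,w3).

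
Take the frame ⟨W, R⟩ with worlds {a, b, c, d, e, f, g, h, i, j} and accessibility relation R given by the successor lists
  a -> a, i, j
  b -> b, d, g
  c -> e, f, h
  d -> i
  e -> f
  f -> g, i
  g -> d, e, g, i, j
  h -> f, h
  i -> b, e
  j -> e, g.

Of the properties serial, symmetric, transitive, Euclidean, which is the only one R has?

Serial: yes — every world has a successor (e.g. a R a).
Symmetric: no — a R i but not i R a.
Transitive: no — a R i and i R b, but not a R b.
Euclidean: no — a R i and a R j, but not i R j.
Only serial holds.

serial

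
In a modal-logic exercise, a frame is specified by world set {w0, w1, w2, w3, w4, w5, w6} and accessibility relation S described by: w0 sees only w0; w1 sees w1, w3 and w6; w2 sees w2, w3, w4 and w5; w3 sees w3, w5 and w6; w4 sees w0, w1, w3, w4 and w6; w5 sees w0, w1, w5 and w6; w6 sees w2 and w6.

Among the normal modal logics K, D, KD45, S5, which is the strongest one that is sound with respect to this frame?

D

Serial (axiom D): yes — every world has a successor (e.g. w0 S w0).
Euclidean (axiom 5): no — w1 S w6 and w1 S w3, but not w6 S w3.
Transitive (axiom 4): no — w1 S w3 and w3 S w5, but not w1 S w5.
Reflexive (axiom T): yes — every world is S-related to itself.
So F validates K, D; KD45 would additionally require S to be Euclidean and transitive. The strongest is D.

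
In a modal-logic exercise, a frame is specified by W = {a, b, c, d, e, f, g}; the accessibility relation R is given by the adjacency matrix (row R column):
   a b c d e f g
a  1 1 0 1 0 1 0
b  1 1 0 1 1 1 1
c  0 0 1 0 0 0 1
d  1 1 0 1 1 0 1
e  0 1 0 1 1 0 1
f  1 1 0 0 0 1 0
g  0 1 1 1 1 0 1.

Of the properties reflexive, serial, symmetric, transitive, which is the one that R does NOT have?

transitive

Reflexive: yes — every world is R-related to itself.
Serial: yes — every world has a successor (e.g. a R a).
Symmetric: yes — every pair in R has its reverse in R.
Transitive: no — a R b and b R e, but not a R e.
Only transitive fails.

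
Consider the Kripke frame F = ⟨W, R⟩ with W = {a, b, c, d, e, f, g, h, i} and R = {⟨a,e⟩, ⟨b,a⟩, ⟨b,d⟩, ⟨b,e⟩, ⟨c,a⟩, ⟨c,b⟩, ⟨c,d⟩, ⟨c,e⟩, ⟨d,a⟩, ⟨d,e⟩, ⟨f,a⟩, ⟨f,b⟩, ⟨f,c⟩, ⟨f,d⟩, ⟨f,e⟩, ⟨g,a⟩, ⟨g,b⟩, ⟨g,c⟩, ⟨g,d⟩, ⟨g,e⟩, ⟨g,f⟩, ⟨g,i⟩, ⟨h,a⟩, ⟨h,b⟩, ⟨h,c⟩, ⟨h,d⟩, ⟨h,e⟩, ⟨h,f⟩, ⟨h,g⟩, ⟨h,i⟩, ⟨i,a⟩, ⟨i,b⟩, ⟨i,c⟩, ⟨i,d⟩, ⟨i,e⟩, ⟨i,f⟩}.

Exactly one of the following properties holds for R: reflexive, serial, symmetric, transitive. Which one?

Reflexive: no — a is not related to itself.
Serial: no — e has no R-successor.
Symmetric: no — a R e but not e R a.
Transitive: yes — every two-step R-path is closed by a direct edge.
Only transitive holds.

transitive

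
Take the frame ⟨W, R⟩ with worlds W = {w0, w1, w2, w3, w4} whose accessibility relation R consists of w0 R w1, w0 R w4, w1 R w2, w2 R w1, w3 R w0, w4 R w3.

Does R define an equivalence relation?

Reflexive: no — w0 is not related to itself.
Symmetric: no — w0 R w1 but not w1 R w0.
Transitive: no — w0 R w1 and w1 R w2, but not w0 R w2.
So R is not an equivalence relation.

No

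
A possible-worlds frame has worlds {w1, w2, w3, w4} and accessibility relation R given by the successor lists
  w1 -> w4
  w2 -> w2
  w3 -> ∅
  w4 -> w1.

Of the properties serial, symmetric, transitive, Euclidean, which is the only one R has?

symmetric

Serial: no — w3 has no R-successor.
Symmetric: yes — every pair in R has its reverse in R.
Transitive: no — w1 R w4 and w4 R w1, but not w1 R w1.
Euclidean: no — w1 R w4 and w1 R w4, but not w4 R w4.
Only symmetric holds.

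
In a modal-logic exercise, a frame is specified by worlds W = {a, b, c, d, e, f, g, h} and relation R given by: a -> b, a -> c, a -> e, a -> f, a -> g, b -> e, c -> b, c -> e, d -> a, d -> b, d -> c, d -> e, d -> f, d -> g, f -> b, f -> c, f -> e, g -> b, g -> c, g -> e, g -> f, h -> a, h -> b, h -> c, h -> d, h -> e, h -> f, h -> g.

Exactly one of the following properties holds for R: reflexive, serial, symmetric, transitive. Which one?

Reflexive: no — a is not related to itself.
Serial: no — e has no R-successor.
Symmetric: no — a R b but not b R a.
Transitive: yes — every two-step R-path is closed by a direct edge.
Only transitive holds.

transitive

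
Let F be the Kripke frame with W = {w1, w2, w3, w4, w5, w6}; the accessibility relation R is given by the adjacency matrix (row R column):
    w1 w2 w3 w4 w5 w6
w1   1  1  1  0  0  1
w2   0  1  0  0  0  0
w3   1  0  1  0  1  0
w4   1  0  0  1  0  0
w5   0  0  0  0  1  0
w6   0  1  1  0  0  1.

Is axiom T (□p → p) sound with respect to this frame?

Yes

Axiom T corresponds to the accessibility relation being reflexive.
Reflexive: yes — every world is R-related to itself.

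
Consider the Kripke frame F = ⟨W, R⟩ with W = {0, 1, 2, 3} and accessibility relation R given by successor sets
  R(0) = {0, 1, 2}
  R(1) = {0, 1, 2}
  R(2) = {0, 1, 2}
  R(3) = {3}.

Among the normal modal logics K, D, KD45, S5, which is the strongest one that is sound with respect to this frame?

S5

Serial (axiom D): yes — every world has a successor (e.g. 0 R 0).
Euclidean (axiom 5): yes — any two successors of a common world are R-related.
Transitive (axiom 4): yes — every two-step R-path is closed by a direct edge.
Reflexive (axiom T): yes — every world is R-related to itself.
So F validates K, D, KD45, S5. The strongest is S5.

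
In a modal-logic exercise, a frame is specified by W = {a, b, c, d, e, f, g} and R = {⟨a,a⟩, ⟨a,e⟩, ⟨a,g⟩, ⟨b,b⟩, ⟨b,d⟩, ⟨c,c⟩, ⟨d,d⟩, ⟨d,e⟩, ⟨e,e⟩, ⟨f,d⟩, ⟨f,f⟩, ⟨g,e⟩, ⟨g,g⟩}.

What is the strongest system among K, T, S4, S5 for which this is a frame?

Reflexive (axiom T): yes — every world is R-related to itself.
Transitive (axiom 4): no — b R d and d R e, but not b R e.
Euclidean (axiom 5): no — a R e and a R g, but not e R g.
So F validates K, T; S4 would additionally require R to be transitive. The strongest is T.

T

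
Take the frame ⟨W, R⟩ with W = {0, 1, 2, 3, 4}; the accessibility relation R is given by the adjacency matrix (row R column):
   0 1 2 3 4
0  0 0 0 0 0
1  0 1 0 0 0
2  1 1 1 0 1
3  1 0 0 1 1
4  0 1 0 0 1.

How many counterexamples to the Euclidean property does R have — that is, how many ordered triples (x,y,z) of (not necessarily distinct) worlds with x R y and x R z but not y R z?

Enumerating: (2,0,0), (2,0,1), (2,0,2), (2,0,4), (2,1,0), (2,1,2), (2,1,4), (2,4,0), (2,4,2), (3,0,0), (3,0,3), (3,0,4), (3,4,0), (3,4,3), (4,1,4).

15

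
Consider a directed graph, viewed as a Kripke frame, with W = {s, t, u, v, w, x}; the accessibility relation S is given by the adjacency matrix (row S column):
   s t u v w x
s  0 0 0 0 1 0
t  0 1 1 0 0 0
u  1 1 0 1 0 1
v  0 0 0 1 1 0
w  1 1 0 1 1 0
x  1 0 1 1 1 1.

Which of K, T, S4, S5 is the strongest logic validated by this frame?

Reflexive (axiom T): no — s is not related to itself.
Transitive (axiom 4): no — s S w and w S t, but not s S t.
Euclidean (axiom 5): no — u S s and u S t, but not s S t.
So F validates K; T would additionally require S to be reflexive. The strongest is K.

K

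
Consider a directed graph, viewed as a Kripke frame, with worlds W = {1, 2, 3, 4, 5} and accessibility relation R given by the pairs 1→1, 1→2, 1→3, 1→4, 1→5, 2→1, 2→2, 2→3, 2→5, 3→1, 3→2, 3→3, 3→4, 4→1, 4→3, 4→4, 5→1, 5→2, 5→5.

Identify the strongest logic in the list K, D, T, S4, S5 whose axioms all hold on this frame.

Serial (axiom D): yes — every world has a successor (e.g. 1 R 1).
Reflexive (axiom T): yes — every world is R-related to itself.
Transitive (axiom 4): no — 2 R 1 and 1 R 4, but not 2 R 4.
Euclidean (axiom 5): no — 1 R 2 and 1 R 4, but not 2 R 4.
So F validates K, D, T; S4 would additionally require R to be transitive. The strongest is T.

T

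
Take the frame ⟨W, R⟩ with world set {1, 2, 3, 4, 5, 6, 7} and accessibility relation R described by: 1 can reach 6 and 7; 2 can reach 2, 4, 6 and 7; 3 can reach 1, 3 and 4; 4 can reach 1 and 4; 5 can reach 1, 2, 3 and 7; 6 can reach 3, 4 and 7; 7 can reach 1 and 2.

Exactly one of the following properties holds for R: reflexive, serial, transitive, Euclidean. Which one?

Reflexive: no — 1 is not related to itself.
Serial: yes — every world has a successor (e.g. 1 R 6).
Transitive: no — 1 R 6 and 6 R 3, but not 1 R 3.
Euclidean: no — 1 R 7 and 1 R 6, but not 7 R 6.
Only serial holds.

serial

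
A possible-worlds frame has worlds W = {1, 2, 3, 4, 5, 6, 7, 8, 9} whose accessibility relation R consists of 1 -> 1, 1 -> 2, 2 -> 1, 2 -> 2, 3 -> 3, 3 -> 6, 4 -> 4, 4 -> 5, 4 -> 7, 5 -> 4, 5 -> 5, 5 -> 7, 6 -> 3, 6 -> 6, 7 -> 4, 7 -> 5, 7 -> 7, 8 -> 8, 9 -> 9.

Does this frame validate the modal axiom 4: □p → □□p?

The schema 4 characterises exactly the transitive frames.
Transitive: yes — every two-step R-path is closed by a direct edge.

Yes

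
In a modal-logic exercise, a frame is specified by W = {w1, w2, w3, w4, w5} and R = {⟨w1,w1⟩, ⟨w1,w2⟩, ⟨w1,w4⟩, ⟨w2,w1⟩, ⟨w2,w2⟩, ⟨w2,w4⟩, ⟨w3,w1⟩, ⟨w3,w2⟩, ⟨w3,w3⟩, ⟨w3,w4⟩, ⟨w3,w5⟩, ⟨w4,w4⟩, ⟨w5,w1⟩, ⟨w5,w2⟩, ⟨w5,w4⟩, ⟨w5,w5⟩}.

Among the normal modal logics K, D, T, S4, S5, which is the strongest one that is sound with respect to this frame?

S4

Serial (axiom D): yes — every world has a successor (e.g. w1 R w1).
Reflexive (axiom T): yes — every world is R-related to itself.
Transitive (axiom 4): yes — every two-step R-path is closed by a direct edge.
Euclidean (axiom 5): no — w1 R w4 and w1 R w2, but not w4 R w2.
So F validates K, D, T, S4; S5 would additionally require R to be Euclidean. The strongest is S4.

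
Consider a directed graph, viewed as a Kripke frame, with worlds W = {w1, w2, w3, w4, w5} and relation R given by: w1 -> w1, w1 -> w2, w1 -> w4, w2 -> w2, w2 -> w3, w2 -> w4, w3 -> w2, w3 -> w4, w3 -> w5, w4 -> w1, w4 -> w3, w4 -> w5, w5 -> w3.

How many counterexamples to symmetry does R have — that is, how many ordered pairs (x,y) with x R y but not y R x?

Enumerating: (w1,w2), (w2,w4), (w4,w5).

3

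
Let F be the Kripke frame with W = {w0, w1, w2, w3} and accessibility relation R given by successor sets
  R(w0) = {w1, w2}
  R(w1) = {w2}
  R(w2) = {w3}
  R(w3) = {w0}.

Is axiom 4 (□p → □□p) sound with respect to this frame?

No

Axiom 4 corresponds to the accessibility relation being transitive.
Transitive: no — w0 R w2 and w2 R w3, but not w0 R w3.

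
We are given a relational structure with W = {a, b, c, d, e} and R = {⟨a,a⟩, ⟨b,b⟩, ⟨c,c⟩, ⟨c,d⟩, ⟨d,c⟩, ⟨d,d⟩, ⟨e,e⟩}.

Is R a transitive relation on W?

Yes

Transitive: yes — every two-step R-path is closed by a direct edge.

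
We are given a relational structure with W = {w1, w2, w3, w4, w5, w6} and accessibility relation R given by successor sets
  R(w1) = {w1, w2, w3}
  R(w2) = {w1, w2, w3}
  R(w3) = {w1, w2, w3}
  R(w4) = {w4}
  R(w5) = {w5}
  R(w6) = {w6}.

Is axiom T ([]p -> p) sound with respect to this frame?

The schema T characterises exactly the reflexive frames.
Reflexive: yes — every world is R-related to itself.

Yes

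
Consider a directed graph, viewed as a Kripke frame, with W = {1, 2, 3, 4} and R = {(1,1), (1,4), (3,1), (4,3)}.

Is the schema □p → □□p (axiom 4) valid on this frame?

No

By correspondence theory, 4 is valid on a frame iff R is transitive.
Transitive: no — 1 R 4 and 4 R 3, but not 1 R 3.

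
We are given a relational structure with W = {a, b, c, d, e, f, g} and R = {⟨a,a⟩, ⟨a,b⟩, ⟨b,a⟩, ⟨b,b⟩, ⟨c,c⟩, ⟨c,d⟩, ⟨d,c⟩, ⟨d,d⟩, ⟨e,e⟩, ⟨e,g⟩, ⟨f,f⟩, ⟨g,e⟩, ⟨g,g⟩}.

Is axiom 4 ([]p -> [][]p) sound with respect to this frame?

The schema 4 characterises exactly the transitive frames.
Transitive: yes — every two-step R-path is closed by a direct edge.

Yes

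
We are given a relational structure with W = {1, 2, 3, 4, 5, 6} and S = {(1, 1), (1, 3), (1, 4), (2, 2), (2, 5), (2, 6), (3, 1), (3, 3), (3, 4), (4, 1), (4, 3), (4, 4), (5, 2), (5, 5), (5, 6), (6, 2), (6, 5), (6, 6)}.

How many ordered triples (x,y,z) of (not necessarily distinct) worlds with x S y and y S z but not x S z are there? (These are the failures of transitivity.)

S is transitive; there are no such tuples.

0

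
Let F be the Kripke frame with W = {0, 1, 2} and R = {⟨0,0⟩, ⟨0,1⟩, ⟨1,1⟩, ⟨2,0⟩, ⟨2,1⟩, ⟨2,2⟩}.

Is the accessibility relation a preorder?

Reflexive: yes — every world is R-related to itself.
Transitive: yes — every two-step R-path is closed by a direct edge.
So R is a preorder.

Yes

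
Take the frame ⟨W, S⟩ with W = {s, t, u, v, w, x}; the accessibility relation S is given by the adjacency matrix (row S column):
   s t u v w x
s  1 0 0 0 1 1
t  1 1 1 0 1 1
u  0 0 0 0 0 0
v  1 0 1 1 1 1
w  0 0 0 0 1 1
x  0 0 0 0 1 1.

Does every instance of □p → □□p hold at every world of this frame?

Yes

The schema 4 characterises exactly the transitive frames.
Transitive: yes — every two-step S-path is closed by a direct edge.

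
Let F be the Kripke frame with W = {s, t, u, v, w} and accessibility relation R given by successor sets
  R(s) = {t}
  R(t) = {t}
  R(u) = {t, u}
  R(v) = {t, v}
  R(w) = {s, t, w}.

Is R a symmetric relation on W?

Symmetric: no — s R t but not t R s.

No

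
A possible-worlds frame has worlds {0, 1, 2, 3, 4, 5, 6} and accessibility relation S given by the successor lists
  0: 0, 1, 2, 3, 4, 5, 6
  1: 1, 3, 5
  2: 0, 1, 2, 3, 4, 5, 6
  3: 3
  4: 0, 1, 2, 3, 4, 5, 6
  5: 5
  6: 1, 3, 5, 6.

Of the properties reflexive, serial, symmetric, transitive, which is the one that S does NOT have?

Reflexive: yes — every world is S-related to itself.
Serial: yes — every world has a successor (e.g. 0 S 0).
Symmetric: no — 0 S 1 but not 1 S 0.
Transitive: yes — every two-step S-path is closed by a direct edge.
Only symmetric fails.

symmetric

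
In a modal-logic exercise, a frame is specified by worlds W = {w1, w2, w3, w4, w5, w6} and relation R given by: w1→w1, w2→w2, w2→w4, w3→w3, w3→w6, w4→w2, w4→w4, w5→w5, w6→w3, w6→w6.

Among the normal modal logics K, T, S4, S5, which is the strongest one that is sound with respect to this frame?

S5

Reflexive (axiom T): yes — every world is R-related to itself.
Transitive (axiom 4): yes — every two-step R-path is closed by a direct edge.
Euclidean (axiom 5): yes — any two successors of a common world are R-related.
So F validates K, T, S4, S5. The strongest is S5.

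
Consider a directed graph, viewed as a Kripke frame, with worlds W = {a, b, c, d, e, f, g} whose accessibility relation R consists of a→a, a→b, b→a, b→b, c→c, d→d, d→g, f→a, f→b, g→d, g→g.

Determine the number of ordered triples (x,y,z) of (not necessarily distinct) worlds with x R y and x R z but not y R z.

R is Euclidean; there are no such tuples.

0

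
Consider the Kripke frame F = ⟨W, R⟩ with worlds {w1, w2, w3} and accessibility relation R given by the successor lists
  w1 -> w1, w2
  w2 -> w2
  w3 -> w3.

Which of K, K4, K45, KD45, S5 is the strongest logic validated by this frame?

Transitive (axiom 4): yes — every two-step R-path is closed by a direct edge.
Euclidean (axiom 5): no — w1 R w2 and w1 R w1, but not w2 R w1.
Serial (axiom D): yes — every world has a successor (e.g. w1 R w1).
Reflexive (axiom T): yes — every world is R-related to itself.
So F validates K, K4; K45 would additionally require R to be Euclidean. The strongest is K4.

K4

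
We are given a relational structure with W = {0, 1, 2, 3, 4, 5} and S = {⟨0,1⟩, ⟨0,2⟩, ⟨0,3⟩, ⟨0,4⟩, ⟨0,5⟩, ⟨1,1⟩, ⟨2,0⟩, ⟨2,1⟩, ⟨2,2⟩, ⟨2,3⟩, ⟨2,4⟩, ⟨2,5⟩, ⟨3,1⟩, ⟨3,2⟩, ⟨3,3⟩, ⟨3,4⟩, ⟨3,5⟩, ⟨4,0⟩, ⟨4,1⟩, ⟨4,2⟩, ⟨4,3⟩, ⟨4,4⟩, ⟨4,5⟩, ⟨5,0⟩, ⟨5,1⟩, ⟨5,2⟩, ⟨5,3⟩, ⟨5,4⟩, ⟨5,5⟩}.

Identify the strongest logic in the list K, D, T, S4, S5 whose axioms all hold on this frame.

D

Serial (axiom D): yes — every world has a successor (e.g. 0 S 1).
Reflexive (axiom T): no — 0 is not related to itself.
Transitive (axiom 4): no — 3 S 2 and 2 S 0, but not 3 S 0.
Euclidean (axiom 5): no — 0 S 1 and 0 S 2, but not 1 S 2.
So F validates K, D; T would additionally require S to be reflexive. The strongest is D.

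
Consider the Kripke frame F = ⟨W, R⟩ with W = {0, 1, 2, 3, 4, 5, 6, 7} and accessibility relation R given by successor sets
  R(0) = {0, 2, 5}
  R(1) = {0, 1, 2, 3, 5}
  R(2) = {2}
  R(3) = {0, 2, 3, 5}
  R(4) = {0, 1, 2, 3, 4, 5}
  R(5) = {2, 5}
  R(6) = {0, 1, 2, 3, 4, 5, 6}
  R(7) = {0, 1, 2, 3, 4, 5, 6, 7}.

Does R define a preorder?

Yes

Reflexive: yes — every world is R-related to itself.
Transitive: yes — every two-step R-path is closed by a direct edge.
So R is a preorder.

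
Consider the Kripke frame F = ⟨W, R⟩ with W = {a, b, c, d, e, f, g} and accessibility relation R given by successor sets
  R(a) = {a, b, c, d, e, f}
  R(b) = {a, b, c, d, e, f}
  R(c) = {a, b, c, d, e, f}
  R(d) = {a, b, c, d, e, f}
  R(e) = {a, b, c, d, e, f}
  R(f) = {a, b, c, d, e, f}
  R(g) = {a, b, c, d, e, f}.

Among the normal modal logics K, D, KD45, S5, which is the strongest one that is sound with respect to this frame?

Serial (axiom D): yes — every world has a successor (e.g. a R a).
Euclidean (axiom 5): yes — any two successors of a common world are R-related.
Transitive (axiom 4): yes — every two-step R-path is closed by a direct edge.
Reflexive (axiom T): no — g is not related to itself.
So F validates K, D, KD45; S5 would additionally require R to be reflexive. The strongest is KD45.

KD45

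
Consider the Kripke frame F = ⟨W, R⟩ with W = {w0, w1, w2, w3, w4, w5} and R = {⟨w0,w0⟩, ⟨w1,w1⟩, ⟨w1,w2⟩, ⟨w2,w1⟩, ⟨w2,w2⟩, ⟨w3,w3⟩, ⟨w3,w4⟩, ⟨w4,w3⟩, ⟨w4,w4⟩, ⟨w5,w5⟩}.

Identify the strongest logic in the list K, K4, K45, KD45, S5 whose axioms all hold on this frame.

S5

Transitive (axiom 4): yes — every two-step R-path is closed by a direct edge.
Euclidean (axiom 5): yes — any two successors of a common world are R-related.
Serial (axiom D): yes — every world has a successor (e.g. w0 R w0).
Reflexive (axiom T): yes — every world is R-related to itself.
So F validates K, K4, K45, KD45, S5. The strongest is S5.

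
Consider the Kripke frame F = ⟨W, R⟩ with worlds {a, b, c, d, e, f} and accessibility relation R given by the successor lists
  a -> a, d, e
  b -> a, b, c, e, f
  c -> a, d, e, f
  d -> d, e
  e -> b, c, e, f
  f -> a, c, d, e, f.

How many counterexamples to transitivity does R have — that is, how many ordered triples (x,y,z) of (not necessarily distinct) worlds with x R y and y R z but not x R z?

18

Enumerating: (a,e,b), (a,e,c), (a,e,f), (b,a,d), (b,c,d), (b,f,d), (c,e,b), (c,e,c), (c,f,c), (d,e,b), (d,e,c), (d,e,f), (e,b,a), (e,c,a), (e,c,d), (e,f,a), (e,f,d), (f,e,b).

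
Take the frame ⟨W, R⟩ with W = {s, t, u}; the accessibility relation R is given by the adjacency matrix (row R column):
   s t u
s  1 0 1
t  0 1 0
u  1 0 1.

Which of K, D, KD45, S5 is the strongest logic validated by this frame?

S5

Serial (axiom D): yes — every world has a successor (e.g. s R s).
Euclidean (axiom 5): yes — any two successors of a common world are R-related.
Transitive (axiom 4): yes — every two-step R-path is closed by a direct edge.
Reflexive (axiom T): yes — every world is R-related to itself.
So F validates K, D, KD45, S5. The strongest is S5.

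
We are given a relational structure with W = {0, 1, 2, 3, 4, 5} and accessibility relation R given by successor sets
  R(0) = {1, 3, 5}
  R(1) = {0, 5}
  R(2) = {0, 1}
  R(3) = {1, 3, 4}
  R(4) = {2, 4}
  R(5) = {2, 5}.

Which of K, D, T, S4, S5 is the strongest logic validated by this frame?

Serial (axiom D): yes — every world has a successor (e.g. 0 R 1).
Reflexive (axiom T): no — 0 is not related to itself.
Transitive (axiom 4): no — 0 R 3 and 3 R 4, but not 0 R 4.
Euclidean (axiom 5): no — 0 R 1 and 0 R 3, but not 1 R 3.
So F validates K, D; T would additionally require R to be reflexive. The strongest is D.

D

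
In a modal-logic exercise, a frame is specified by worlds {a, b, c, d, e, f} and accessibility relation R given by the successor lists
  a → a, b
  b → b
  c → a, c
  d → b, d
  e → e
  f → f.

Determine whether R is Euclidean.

Euclidean: no — a R b and a R a, but not b R a.

No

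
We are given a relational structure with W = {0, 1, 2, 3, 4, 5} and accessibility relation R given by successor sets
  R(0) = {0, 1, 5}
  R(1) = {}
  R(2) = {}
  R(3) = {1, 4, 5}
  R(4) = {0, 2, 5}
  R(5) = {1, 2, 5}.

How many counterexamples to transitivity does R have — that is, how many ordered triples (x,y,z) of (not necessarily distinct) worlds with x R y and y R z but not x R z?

Enumerating: (0,5,2), (3,4,0), (3,4,2), (3,5,2), (4,0,1), (4,5,1).

6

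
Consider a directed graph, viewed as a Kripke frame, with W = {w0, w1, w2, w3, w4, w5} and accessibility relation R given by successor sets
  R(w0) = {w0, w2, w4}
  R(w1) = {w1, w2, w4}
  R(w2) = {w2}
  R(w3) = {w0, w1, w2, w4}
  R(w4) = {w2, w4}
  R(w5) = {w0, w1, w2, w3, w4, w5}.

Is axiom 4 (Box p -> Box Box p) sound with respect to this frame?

The schema 4 characterises exactly the transitive frames.
Transitive: yes — every two-step R-path is closed by a direct edge.

Yes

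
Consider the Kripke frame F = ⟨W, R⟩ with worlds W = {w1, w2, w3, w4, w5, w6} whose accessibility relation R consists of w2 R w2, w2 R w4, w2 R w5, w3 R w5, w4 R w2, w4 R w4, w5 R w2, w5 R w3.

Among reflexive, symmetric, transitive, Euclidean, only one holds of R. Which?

Reflexive: no — w1 is not related to itself.
Symmetric: yes — every pair in R has its reverse in R.
Transitive: no — w2 R w5 and w5 R w3, but not w2 R w3.
Euclidean: no — w2 R w4 and w2 R w5, but not w4 R w5.
Only symmetric holds.

symmetric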